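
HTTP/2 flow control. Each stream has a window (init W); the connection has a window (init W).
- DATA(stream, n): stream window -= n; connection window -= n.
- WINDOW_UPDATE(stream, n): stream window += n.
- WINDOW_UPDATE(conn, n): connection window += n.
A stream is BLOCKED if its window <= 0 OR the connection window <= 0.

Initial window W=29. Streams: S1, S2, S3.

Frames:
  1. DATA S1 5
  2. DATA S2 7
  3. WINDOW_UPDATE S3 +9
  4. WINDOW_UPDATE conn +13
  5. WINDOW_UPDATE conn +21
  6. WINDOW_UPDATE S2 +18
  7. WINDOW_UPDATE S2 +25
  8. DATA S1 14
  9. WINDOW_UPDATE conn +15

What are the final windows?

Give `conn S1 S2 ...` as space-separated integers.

Answer: 52 10 65 38

Derivation:
Op 1: conn=24 S1=24 S2=29 S3=29 blocked=[]
Op 2: conn=17 S1=24 S2=22 S3=29 blocked=[]
Op 3: conn=17 S1=24 S2=22 S3=38 blocked=[]
Op 4: conn=30 S1=24 S2=22 S3=38 blocked=[]
Op 5: conn=51 S1=24 S2=22 S3=38 blocked=[]
Op 6: conn=51 S1=24 S2=40 S3=38 blocked=[]
Op 7: conn=51 S1=24 S2=65 S3=38 blocked=[]
Op 8: conn=37 S1=10 S2=65 S3=38 blocked=[]
Op 9: conn=52 S1=10 S2=65 S3=38 blocked=[]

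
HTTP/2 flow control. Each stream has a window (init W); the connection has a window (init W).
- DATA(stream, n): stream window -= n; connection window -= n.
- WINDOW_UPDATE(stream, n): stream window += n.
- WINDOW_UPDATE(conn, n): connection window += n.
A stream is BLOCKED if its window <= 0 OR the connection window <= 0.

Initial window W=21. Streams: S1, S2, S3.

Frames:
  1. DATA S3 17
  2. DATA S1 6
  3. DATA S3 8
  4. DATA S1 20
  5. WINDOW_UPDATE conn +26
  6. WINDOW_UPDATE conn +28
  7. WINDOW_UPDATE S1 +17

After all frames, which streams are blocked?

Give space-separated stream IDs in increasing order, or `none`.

Op 1: conn=4 S1=21 S2=21 S3=4 blocked=[]
Op 2: conn=-2 S1=15 S2=21 S3=4 blocked=[1, 2, 3]
Op 3: conn=-10 S1=15 S2=21 S3=-4 blocked=[1, 2, 3]
Op 4: conn=-30 S1=-5 S2=21 S3=-4 blocked=[1, 2, 3]
Op 5: conn=-4 S1=-5 S2=21 S3=-4 blocked=[1, 2, 3]
Op 6: conn=24 S1=-5 S2=21 S3=-4 blocked=[1, 3]
Op 7: conn=24 S1=12 S2=21 S3=-4 blocked=[3]

Answer: S3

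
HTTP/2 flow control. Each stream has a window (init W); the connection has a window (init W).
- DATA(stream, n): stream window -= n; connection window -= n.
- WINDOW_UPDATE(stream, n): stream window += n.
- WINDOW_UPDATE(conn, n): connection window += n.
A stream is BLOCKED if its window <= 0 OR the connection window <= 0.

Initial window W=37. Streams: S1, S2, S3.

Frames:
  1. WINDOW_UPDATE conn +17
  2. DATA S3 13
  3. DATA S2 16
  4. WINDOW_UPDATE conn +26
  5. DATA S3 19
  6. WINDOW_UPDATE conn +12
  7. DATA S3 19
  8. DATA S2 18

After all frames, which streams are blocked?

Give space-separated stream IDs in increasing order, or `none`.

Answer: S3

Derivation:
Op 1: conn=54 S1=37 S2=37 S3=37 blocked=[]
Op 2: conn=41 S1=37 S2=37 S3=24 blocked=[]
Op 3: conn=25 S1=37 S2=21 S3=24 blocked=[]
Op 4: conn=51 S1=37 S2=21 S3=24 blocked=[]
Op 5: conn=32 S1=37 S2=21 S3=5 blocked=[]
Op 6: conn=44 S1=37 S2=21 S3=5 blocked=[]
Op 7: conn=25 S1=37 S2=21 S3=-14 blocked=[3]
Op 8: conn=7 S1=37 S2=3 S3=-14 blocked=[3]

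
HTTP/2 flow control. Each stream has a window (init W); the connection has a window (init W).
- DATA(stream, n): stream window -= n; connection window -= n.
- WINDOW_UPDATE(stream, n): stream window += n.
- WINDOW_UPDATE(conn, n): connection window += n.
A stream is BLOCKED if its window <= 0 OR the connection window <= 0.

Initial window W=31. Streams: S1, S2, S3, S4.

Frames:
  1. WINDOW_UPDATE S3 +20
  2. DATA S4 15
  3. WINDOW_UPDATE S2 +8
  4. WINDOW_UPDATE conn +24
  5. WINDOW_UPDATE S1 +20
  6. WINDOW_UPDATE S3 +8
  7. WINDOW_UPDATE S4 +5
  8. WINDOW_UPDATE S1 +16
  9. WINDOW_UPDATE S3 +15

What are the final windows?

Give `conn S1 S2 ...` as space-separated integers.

Op 1: conn=31 S1=31 S2=31 S3=51 S4=31 blocked=[]
Op 2: conn=16 S1=31 S2=31 S3=51 S4=16 blocked=[]
Op 3: conn=16 S1=31 S2=39 S3=51 S4=16 blocked=[]
Op 4: conn=40 S1=31 S2=39 S3=51 S4=16 blocked=[]
Op 5: conn=40 S1=51 S2=39 S3=51 S4=16 blocked=[]
Op 6: conn=40 S1=51 S2=39 S3=59 S4=16 blocked=[]
Op 7: conn=40 S1=51 S2=39 S3=59 S4=21 blocked=[]
Op 8: conn=40 S1=67 S2=39 S3=59 S4=21 blocked=[]
Op 9: conn=40 S1=67 S2=39 S3=74 S4=21 blocked=[]

Answer: 40 67 39 74 21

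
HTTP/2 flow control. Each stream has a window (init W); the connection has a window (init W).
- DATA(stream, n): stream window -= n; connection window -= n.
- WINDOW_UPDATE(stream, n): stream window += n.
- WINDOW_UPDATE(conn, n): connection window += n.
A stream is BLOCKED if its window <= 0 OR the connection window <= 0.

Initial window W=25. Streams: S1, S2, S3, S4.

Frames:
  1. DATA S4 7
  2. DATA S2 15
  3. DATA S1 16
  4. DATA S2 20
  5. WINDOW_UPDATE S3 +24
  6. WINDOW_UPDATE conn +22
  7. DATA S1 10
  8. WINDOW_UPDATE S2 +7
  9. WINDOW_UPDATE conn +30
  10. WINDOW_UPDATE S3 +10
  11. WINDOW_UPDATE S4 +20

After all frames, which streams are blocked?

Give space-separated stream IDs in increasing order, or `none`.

Answer: S1 S2

Derivation:
Op 1: conn=18 S1=25 S2=25 S3=25 S4=18 blocked=[]
Op 2: conn=3 S1=25 S2=10 S3=25 S4=18 blocked=[]
Op 3: conn=-13 S1=9 S2=10 S3=25 S4=18 blocked=[1, 2, 3, 4]
Op 4: conn=-33 S1=9 S2=-10 S3=25 S4=18 blocked=[1, 2, 3, 4]
Op 5: conn=-33 S1=9 S2=-10 S3=49 S4=18 blocked=[1, 2, 3, 4]
Op 6: conn=-11 S1=9 S2=-10 S3=49 S4=18 blocked=[1, 2, 3, 4]
Op 7: conn=-21 S1=-1 S2=-10 S3=49 S4=18 blocked=[1, 2, 3, 4]
Op 8: conn=-21 S1=-1 S2=-3 S3=49 S4=18 blocked=[1, 2, 3, 4]
Op 9: conn=9 S1=-1 S2=-3 S3=49 S4=18 blocked=[1, 2]
Op 10: conn=9 S1=-1 S2=-3 S3=59 S4=18 blocked=[1, 2]
Op 11: conn=9 S1=-1 S2=-3 S3=59 S4=38 blocked=[1, 2]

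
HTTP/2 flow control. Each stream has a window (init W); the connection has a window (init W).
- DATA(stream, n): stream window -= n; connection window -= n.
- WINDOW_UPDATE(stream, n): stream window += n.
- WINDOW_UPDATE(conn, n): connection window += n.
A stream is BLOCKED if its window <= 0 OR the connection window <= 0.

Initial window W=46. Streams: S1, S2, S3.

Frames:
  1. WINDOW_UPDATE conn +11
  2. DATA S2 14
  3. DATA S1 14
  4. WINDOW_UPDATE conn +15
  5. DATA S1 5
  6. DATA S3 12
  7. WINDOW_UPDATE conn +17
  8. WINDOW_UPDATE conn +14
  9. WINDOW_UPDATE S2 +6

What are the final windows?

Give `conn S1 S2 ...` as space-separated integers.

Op 1: conn=57 S1=46 S2=46 S3=46 blocked=[]
Op 2: conn=43 S1=46 S2=32 S3=46 blocked=[]
Op 3: conn=29 S1=32 S2=32 S3=46 blocked=[]
Op 4: conn=44 S1=32 S2=32 S3=46 blocked=[]
Op 5: conn=39 S1=27 S2=32 S3=46 blocked=[]
Op 6: conn=27 S1=27 S2=32 S3=34 blocked=[]
Op 7: conn=44 S1=27 S2=32 S3=34 blocked=[]
Op 8: conn=58 S1=27 S2=32 S3=34 blocked=[]
Op 9: conn=58 S1=27 S2=38 S3=34 blocked=[]

Answer: 58 27 38 34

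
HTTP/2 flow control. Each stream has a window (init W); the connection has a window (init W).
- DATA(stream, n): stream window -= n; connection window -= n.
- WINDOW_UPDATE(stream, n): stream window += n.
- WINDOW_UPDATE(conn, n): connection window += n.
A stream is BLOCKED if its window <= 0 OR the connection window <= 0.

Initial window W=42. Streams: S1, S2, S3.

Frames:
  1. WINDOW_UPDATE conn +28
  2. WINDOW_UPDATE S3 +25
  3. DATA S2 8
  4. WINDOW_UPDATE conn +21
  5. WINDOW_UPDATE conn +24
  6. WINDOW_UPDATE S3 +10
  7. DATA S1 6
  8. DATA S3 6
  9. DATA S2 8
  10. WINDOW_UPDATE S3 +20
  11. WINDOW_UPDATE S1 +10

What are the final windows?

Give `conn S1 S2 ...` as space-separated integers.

Op 1: conn=70 S1=42 S2=42 S3=42 blocked=[]
Op 2: conn=70 S1=42 S2=42 S3=67 blocked=[]
Op 3: conn=62 S1=42 S2=34 S3=67 blocked=[]
Op 4: conn=83 S1=42 S2=34 S3=67 blocked=[]
Op 5: conn=107 S1=42 S2=34 S3=67 blocked=[]
Op 6: conn=107 S1=42 S2=34 S3=77 blocked=[]
Op 7: conn=101 S1=36 S2=34 S3=77 blocked=[]
Op 8: conn=95 S1=36 S2=34 S3=71 blocked=[]
Op 9: conn=87 S1=36 S2=26 S3=71 blocked=[]
Op 10: conn=87 S1=36 S2=26 S3=91 blocked=[]
Op 11: conn=87 S1=46 S2=26 S3=91 blocked=[]

Answer: 87 46 26 91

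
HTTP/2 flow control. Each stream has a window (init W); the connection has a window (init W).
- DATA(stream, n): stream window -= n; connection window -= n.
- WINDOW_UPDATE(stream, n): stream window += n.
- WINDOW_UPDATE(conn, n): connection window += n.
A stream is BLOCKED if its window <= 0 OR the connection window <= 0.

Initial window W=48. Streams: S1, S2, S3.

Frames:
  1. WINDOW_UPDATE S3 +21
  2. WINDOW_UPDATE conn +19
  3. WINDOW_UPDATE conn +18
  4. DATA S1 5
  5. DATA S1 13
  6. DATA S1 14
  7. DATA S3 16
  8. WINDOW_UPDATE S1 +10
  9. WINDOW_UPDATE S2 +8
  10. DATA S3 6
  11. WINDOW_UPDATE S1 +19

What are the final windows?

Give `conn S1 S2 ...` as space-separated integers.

Answer: 31 45 56 47

Derivation:
Op 1: conn=48 S1=48 S2=48 S3=69 blocked=[]
Op 2: conn=67 S1=48 S2=48 S3=69 blocked=[]
Op 3: conn=85 S1=48 S2=48 S3=69 blocked=[]
Op 4: conn=80 S1=43 S2=48 S3=69 blocked=[]
Op 5: conn=67 S1=30 S2=48 S3=69 blocked=[]
Op 6: conn=53 S1=16 S2=48 S3=69 blocked=[]
Op 7: conn=37 S1=16 S2=48 S3=53 blocked=[]
Op 8: conn=37 S1=26 S2=48 S3=53 blocked=[]
Op 9: conn=37 S1=26 S2=56 S3=53 blocked=[]
Op 10: conn=31 S1=26 S2=56 S3=47 blocked=[]
Op 11: conn=31 S1=45 S2=56 S3=47 blocked=[]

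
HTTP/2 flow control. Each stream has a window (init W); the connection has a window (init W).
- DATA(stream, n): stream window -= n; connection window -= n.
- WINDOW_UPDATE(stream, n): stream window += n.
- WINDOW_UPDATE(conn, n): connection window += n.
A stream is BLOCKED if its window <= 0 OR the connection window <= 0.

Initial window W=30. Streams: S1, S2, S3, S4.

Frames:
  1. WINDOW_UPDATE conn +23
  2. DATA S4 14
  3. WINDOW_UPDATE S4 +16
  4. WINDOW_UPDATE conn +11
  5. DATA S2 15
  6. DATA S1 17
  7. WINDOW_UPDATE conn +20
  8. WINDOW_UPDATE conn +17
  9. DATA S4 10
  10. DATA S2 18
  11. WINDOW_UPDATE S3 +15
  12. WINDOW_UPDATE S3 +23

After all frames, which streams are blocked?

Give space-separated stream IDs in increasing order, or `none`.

Op 1: conn=53 S1=30 S2=30 S3=30 S4=30 blocked=[]
Op 2: conn=39 S1=30 S2=30 S3=30 S4=16 blocked=[]
Op 3: conn=39 S1=30 S2=30 S3=30 S4=32 blocked=[]
Op 4: conn=50 S1=30 S2=30 S3=30 S4=32 blocked=[]
Op 5: conn=35 S1=30 S2=15 S3=30 S4=32 blocked=[]
Op 6: conn=18 S1=13 S2=15 S3=30 S4=32 blocked=[]
Op 7: conn=38 S1=13 S2=15 S3=30 S4=32 blocked=[]
Op 8: conn=55 S1=13 S2=15 S3=30 S4=32 blocked=[]
Op 9: conn=45 S1=13 S2=15 S3=30 S4=22 blocked=[]
Op 10: conn=27 S1=13 S2=-3 S3=30 S4=22 blocked=[2]
Op 11: conn=27 S1=13 S2=-3 S3=45 S4=22 blocked=[2]
Op 12: conn=27 S1=13 S2=-3 S3=68 S4=22 blocked=[2]

Answer: S2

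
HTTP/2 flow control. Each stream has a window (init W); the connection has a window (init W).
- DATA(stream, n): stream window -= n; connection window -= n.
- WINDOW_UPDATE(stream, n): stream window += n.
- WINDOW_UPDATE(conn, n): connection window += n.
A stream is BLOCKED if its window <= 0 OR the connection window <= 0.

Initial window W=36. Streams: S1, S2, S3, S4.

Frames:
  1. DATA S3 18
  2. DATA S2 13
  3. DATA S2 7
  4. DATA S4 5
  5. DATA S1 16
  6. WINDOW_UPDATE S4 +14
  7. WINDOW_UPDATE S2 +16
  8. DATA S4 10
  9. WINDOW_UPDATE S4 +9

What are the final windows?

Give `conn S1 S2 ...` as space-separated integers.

Op 1: conn=18 S1=36 S2=36 S3=18 S4=36 blocked=[]
Op 2: conn=5 S1=36 S2=23 S3=18 S4=36 blocked=[]
Op 3: conn=-2 S1=36 S2=16 S3=18 S4=36 blocked=[1, 2, 3, 4]
Op 4: conn=-7 S1=36 S2=16 S3=18 S4=31 blocked=[1, 2, 3, 4]
Op 5: conn=-23 S1=20 S2=16 S3=18 S4=31 blocked=[1, 2, 3, 4]
Op 6: conn=-23 S1=20 S2=16 S3=18 S4=45 blocked=[1, 2, 3, 4]
Op 7: conn=-23 S1=20 S2=32 S3=18 S4=45 blocked=[1, 2, 3, 4]
Op 8: conn=-33 S1=20 S2=32 S3=18 S4=35 blocked=[1, 2, 3, 4]
Op 9: conn=-33 S1=20 S2=32 S3=18 S4=44 blocked=[1, 2, 3, 4]

Answer: -33 20 32 18 44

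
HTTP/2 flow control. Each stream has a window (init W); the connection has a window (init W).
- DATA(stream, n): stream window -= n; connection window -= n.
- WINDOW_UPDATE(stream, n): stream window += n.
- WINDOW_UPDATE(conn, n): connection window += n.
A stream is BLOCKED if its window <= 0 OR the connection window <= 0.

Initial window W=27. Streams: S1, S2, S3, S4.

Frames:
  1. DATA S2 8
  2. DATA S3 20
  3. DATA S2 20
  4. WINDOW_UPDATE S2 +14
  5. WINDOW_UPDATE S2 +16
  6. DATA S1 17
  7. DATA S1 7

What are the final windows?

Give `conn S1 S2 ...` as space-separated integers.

Answer: -45 3 29 7 27

Derivation:
Op 1: conn=19 S1=27 S2=19 S3=27 S4=27 blocked=[]
Op 2: conn=-1 S1=27 S2=19 S3=7 S4=27 blocked=[1, 2, 3, 4]
Op 3: conn=-21 S1=27 S2=-1 S3=7 S4=27 blocked=[1, 2, 3, 4]
Op 4: conn=-21 S1=27 S2=13 S3=7 S4=27 blocked=[1, 2, 3, 4]
Op 5: conn=-21 S1=27 S2=29 S3=7 S4=27 blocked=[1, 2, 3, 4]
Op 6: conn=-38 S1=10 S2=29 S3=7 S4=27 blocked=[1, 2, 3, 4]
Op 7: conn=-45 S1=3 S2=29 S3=7 S4=27 blocked=[1, 2, 3, 4]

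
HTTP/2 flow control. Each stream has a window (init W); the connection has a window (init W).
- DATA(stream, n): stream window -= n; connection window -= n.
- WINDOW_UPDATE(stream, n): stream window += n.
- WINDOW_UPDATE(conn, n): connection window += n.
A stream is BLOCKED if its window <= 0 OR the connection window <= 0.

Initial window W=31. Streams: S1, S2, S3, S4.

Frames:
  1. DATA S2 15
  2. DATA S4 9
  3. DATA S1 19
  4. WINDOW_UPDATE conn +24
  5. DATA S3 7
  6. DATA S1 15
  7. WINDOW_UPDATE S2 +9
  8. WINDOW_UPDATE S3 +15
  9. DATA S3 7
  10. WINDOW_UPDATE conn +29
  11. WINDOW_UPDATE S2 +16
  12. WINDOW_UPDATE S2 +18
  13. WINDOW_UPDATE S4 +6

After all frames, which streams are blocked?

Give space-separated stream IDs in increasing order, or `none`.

Answer: S1

Derivation:
Op 1: conn=16 S1=31 S2=16 S3=31 S4=31 blocked=[]
Op 2: conn=7 S1=31 S2=16 S3=31 S4=22 blocked=[]
Op 3: conn=-12 S1=12 S2=16 S3=31 S4=22 blocked=[1, 2, 3, 4]
Op 4: conn=12 S1=12 S2=16 S3=31 S4=22 blocked=[]
Op 5: conn=5 S1=12 S2=16 S3=24 S4=22 blocked=[]
Op 6: conn=-10 S1=-3 S2=16 S3=24 S4=22 blocked=[1, 2, 3, 4]
Op 7: conn=-10 S1=-3 S2=25 S3=24 S4=22 blocked=[1, 2, 3, 4]
Op 8: conn=-10 S1=-3 S2=25 S3=39 S4=22 blocked=[1, 2, 3, 4]
Op 9: conn=-17 S1=-3 S2=25 S3=32 S4=22 blocked=[1, 2, 3, 4]
Op 10: conn=12 S1=-3 S2=25 S3=32 S4=22 blocked=[1]
Op 11: conn=12 S1=-3 S2=41 S3=32 S4=22 blocked=[1]
Op 12: conn=12 S1=-3 S2=59 S3=32 S4=22 blocked=[1]
Op 13: conn=12 S1=-3 S2=59 S3=32 S4=28 blocked=[1]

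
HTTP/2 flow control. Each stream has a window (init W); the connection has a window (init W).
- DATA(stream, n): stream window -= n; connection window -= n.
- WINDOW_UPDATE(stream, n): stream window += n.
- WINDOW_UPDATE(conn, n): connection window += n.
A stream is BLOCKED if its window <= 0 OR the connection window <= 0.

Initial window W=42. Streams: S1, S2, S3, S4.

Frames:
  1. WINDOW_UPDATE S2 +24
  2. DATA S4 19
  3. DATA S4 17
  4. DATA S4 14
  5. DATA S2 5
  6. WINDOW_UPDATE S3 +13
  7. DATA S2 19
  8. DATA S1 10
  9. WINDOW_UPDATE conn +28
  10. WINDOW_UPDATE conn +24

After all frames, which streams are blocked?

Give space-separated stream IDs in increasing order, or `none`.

Op 1: conn=42 S1=42 S2=66 S3=42 S4=42 blocked=[]
Op 2: conn=23 S1=42 S2=66 S3=42 S4=23 blocked=[]
Op 3: conn=6 S1=42 S2=66 S3=42 S4=6 blocked=[]
Op 4: conn=-8 S1=42 S2=66 S3=42 S4=-8 blocked=[1, 2, 3, 4]
Op 5: conn=-13 S1=42 S2=61 S3=42 S4=-8 blocked=[1, 2, 3, 4]
Op 6: conn=-13 S1=42 S2=61 S3=55 S4=-8 blocked=[1, 2, 3, 4]
Op 7: conn=-32 S1=42 S2=42 S3=55 S4=-8 blocked=[1, 2, 3, 4]
Op 8: conn=-42 S1=32 S2=42 S3=55 S4=-8 blocked=[1, 2, 3, 4]
Op 9: conn=-14 S1=32 S2=42 S3=55 S4=-8 blocked=[1, 2, 3, 4]
Op 10: conn=10 S1=32 S2=42 S3=55 S4=-8 blocked=[4]

Answer: S4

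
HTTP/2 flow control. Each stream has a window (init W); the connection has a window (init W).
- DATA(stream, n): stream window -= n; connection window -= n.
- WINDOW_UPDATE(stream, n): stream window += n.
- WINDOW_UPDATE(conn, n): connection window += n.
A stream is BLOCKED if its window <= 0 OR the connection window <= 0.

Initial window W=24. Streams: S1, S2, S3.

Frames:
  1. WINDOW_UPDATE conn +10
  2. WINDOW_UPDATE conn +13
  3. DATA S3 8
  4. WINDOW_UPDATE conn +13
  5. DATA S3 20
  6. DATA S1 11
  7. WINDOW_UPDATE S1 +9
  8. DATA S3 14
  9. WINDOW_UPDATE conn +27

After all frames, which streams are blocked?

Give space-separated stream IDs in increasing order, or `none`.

Op 1: conn=34 S1=24 S2=24 S3=24 blocked=[]
Op 2: conn=47 S1=24 S2=24 S3=24 blocked=[]
Op 3: conn=39 S1=24 S2=24 S3=16 blocked=[]
Op 4: conn=52 S1=24 S2=24 S3=16 blocked=[]
Op 5: conn=32 S1=24 S2=24 S3=-4 blocked=[3]
Op 6: conn=21 S1=13 S2=24 S3=-4 blocked=[3]
Op 7: conn=21 S1=22 S2=24 S3=-4 blocked=[3]
Op 8: conn=7 S1=22 S2=24 S3=-18 blocked=[3]
Op 9: conn=34 S1=22 S2=24 S3=-18 blocked=[3]

Answer: S3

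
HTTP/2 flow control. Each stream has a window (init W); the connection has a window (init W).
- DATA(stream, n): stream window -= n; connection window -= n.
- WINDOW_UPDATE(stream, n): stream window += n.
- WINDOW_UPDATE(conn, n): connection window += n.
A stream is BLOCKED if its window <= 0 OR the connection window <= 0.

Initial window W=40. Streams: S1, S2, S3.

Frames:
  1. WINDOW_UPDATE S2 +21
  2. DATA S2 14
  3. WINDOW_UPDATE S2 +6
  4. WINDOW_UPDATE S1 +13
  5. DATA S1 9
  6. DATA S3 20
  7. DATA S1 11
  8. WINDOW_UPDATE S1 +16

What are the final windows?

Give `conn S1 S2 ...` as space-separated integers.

Answer: -14 49 53 20

Derivation:
Op 1: conn=40 S1=40 S2=61 S3=40 blocked=[]
Op 2: conn=26 S1=40 S2=47 S3=40 blocked=[]
Op 3: conn=26 S1=40 S2=53 S3=40 blocked=[]
Op 4: conn=26 S1=53 S2=53 S3=40 blocked=[]
Op 5: conn=17 S1=44 S2=53 S3=40 blocked=[]
Op 6: conn=-3 S1=44 S2=53 S3=20 blocked=[1, 2, 3]
Op 7: conn=-14 S1=33 S2=53 S3=20 blocked=[1, 2, 3]
Op 8: conn=-14 S1=49 S2=53 S3=20 blocked=[1, 2, 3]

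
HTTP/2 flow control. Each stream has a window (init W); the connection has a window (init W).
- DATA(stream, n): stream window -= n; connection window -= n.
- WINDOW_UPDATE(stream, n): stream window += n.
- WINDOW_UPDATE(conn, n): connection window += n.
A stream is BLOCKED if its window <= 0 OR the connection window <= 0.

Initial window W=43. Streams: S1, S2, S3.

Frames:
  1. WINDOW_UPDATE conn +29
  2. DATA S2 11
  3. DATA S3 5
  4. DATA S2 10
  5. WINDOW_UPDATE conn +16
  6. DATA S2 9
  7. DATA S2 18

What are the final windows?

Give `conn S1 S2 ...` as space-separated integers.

Answer: 35 43 -5 38

Derivation:
Op 1: conn=72 S1=43 S2=43 S3=43 blocked=[]
Op 2: conn=61 S1=43 S2=32 S3=43 blocked=[]
Op 3: conn=56 S1=43 S2=32 S3=38 blocked=[]
Op 4: conn=46 S1=43 S2=22 S3=38 blocked=[]
Op 5: conn=62 S1=43 S2=22 S3=38 blocked=[]
Op 6: conn=53 S1=43 S2=13 S3=38 blocked=[]
Op 7: conn=35 S1=43 S2=-5 S3=38 blocked=[2]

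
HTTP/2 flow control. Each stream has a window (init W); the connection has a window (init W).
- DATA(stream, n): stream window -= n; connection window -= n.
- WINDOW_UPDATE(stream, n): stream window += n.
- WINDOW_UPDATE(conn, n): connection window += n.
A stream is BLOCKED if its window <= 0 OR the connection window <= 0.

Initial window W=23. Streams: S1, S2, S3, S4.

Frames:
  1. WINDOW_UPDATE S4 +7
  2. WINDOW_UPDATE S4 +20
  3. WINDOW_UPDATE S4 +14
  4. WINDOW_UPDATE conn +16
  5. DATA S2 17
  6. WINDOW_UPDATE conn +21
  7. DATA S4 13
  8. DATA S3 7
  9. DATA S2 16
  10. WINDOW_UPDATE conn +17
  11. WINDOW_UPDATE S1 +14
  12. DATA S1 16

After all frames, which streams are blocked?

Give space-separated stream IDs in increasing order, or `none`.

Op 1: conn=23 S1=23 S2=23 S3=23 S4=30 blocked=[]
Op 2: conn=23 S1=23 S2=23 S3=23 S4=50 blocked=[]
Op 3: conn=23 S1=23 S2=23 S3=23 S4=64 blocked=[]
Op 4: conn=39 S1=23 S2=23 S3=23 S4=64 blocked=[]
Op 5: conn=22 S1=23 S2=6 S3=23 S4=64 blocked=[]
Op 6: conn=43 S1=23 S2=6 S3=23 S4=64 blocked=[]
Op 7: conn=30 S1=23 S2=6 S3=23 S4=51 blocked=[]
Op 8: conn=23 S1=23 S2=6 S3=16 S4=51 blocked=[]
Op 9: conn=7 S1=23 S2=-10 S3=16 S4=51 blocked=[2]
Op 10: conn=24 S1=23 S2=-10 S3=16 S4=51 blocked=[2]
Op 11: conn=24 S1=37 S2=-10 S3=16 S4=51 blocked=[2]
Op 12: conn=8 S1=21 S2=-10 S3=16 S4=51 blocked=[2]

Answer: S2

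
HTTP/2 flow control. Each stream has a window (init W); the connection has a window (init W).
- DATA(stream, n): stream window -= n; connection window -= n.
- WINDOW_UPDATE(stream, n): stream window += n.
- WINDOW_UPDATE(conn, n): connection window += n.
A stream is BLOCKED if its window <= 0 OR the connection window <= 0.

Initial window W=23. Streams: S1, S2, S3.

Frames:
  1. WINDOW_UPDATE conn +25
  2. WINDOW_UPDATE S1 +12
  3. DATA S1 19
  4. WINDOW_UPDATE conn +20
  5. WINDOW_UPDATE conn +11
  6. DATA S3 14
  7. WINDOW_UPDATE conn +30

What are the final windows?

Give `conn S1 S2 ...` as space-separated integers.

Answer: 76 16 23 9

Derivation:
Op 1: conn=48 S1=23 S2=23 S3=23 blocked=[]
Op 2: conn=48 S1=35 S2=23 S3=23 blocked=[]
Op 3: conn=29 S1=16 S2=23 S3=23 blocked=[]
Op 4: conn=49 S1=16 S2=23 S3=23 blocked=[]
Op 5: conn=60 S1=16 S2=23 S3=23 blocked=[]
Op 6: conn=46 S1=16 S2=23 S3=9 blocked=[]
Op 7: conn=76 S1=16 S2=23 S3=9 blocked=[]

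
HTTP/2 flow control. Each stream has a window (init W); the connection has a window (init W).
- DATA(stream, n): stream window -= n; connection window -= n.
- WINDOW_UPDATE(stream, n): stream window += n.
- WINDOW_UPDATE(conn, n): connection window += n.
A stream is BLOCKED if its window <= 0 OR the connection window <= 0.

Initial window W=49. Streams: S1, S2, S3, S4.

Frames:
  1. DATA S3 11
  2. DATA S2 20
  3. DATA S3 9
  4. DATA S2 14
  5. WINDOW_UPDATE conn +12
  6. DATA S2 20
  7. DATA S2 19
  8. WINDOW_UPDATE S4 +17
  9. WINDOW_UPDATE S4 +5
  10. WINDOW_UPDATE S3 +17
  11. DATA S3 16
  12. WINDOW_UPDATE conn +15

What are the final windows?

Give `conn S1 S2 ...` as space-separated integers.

Op 1: conn=38 S1=49 S2=49 S3=38 S4=49 blocked=[]
Op 2: conn=18 S1=49 S2=29 S3=38 S4=49 blocked=[]
Op 3: conn=9 S1=49 S2=29 S3=29 S4=49 blocked=[]
Op 4: conn=-5 S1=49 S2=15 S3=29 S4=49 blocked=[1, 2, 3, 4]
Op 5: conn=7 S1=49 S2=15 S3=29 S4=49 blocked=[]
Op 6: conn=-13 S1=49 S2=-5 S3=29 S4=49 blocked=[1, 2, 3, 4]
Op 7: conn=-32 S1=49 S2=-24 S3=29 S4=49 blocked=[1, 2, 3, 4]
Op 8: conn=-32 S1=49 S2=-24 S3=29 S4=66 blocked=[1, 2, 3, 4]
Op 9: conn=-32 S1=49 S2=-24 S3=29 S4=71 blocked=[1, 2, 3, 4]
Op 10: conn=-32 S1=49 S2=-24 S3=46 S4=71 blocked=[1, 2, 3, 4]
Op 11: conn=-48 S1=49 S2=-24 S3=30 S4=71 blocked=[1, 2, 3, 4]
Op 12: conn=-33 S1=49 S2=-24 S3=30 S4=71 blocked=[1, 2, 3, 4]

Answer: -33 49 -24 30 71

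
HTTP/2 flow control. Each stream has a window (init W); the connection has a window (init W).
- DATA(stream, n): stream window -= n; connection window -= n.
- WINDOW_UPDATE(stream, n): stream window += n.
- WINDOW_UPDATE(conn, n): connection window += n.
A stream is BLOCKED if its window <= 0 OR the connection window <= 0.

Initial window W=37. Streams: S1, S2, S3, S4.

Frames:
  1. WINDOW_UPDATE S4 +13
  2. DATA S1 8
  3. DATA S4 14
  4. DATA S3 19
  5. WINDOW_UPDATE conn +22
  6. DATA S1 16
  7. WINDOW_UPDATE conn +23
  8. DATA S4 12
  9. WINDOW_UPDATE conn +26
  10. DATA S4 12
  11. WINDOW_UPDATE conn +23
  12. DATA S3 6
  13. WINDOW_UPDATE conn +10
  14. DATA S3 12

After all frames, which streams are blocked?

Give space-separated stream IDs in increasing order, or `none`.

Op 1: conn=37 S1=37 S2=37 S3=37 S4=50 blocked=[]
Op 2: conn=29 S1=29 S2=37 S3=37 S4=50 blocked=[]
Op 3: conn=15 S1=29 S2=37 S3=37 S4=36 blocked=[]
Op 4: conn=-4 S1=29 S2=37 S3=18 S4=36 blocked=[1, 2, 3, 4]
Op 5: conn=18 S1=29 S2=37 S3=18 S4=36 blocked=[]
Op 6: conn=2 S1=13 S2=37 S3=18 S4=36 blocked=[]
Op 7: conn=25 S1=13 S2=37 S3=18 S4=36 blocked=[]
Op 8: conn=13 S1=13 S2=37 S3=18 S4=24 blocked=[]
Op 9: conn=39 S1=13 S2=37 S3=18 S4=24 blocked=[]
Op 10: conn=27 S1=13 S2=37 S3=18 S4=12 blocked=[]
Op 11: conn=50 S1=13 S2=37 S3=18 S4=12 blocked=[]
Op 12: conn=44 S1=13 S2=37 S3=12 S4=12 blocked=[]
Op 13: conn=54 S1=13 S2=37 S3=12 S4=12 blocked=[]
Op 14: conn=42 S1=13 S2=37 S3=0 S4=12 blocked=[3]

Answer: S3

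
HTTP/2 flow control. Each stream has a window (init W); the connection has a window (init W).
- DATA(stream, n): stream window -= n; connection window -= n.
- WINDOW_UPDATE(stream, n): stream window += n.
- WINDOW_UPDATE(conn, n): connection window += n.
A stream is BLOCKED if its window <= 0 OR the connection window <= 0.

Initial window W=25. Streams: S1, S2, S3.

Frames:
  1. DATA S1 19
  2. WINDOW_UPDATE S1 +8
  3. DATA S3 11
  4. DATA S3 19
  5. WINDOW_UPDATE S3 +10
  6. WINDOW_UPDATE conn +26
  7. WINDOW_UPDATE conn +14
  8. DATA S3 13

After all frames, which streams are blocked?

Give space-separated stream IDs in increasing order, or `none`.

Op 1: conn=6 S1=6 S2=25 S3=25 blocked=[]
Op 2: conn=6 S1=14 S2=25 S3=25 blocked=[]
Op 3: conn=-5 S1=14 S2=25 S3=14 blocked=[1, 2, 3]
Op 4: conn=-24 S1=14 S2=25 S3=-5 blocked=[1, 2, 3]
Op 5: conn=-24 S1=14 S2=25 S3=5 blocked=[1, 2, 3]
Op 6: conn=2 S1=14 S2=25 S3=5 blocked=[]
Op 7: conn=16 S1=14 S2=25 S3=5 blocked=[]
Op 8: conn=3 S1=14 S2=25 S3=-8 blocked=[3]

Answer: S3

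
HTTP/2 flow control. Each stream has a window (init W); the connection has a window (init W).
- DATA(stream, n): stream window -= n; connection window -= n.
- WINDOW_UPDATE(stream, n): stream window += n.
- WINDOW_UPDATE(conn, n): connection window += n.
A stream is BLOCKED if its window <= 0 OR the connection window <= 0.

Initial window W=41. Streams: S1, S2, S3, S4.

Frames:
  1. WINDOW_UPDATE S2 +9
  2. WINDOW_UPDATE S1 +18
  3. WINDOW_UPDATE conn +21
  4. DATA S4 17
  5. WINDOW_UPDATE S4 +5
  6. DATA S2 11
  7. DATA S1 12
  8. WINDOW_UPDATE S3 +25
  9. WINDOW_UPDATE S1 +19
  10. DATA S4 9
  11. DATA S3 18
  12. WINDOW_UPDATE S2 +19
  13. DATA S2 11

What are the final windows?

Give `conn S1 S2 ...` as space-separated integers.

Answer: -16 66 47 48 20

Derivation:
Op 1: conn=41 S1=41 S2=50 S3=41 S4=41 blocked=[]
Op 2: conn=41 S1=59 S2=50 S3=41 S4=41 blocked=[]
Op 3: conn=62 S1=59 S2=50 S3=41 S4=41 blocked=[]
Op 4: conn=45 S1=59 S2=50 S3=41 S4=24 blocked=[]
Op 5: conn=45 S1=59 S2=50 S3=41 S4=29 blocked=[]
Op 6: conn=34 S1=59 S2=39 S3=41 S4=29 blocked=[]
Op 7: conn=22 S1=47 S2=39 S3=41 S4=29 blocked=[]
Op 8: conn=22 S1=47 S2=39 S3=66 S4=29 blocked=[]
Op 9: conn=22 S1=66 S2=39 S3=66 S4=29 blocked=[]
Op 10: conn=13 S1=66 S2=39 S3=66 S4=20 blocked=[]
Op 11: conn=-5 S1=66 S2=39 S3=48 S4=20 blocked=[1, 2, 3, 4]
Op 12: conn=-5 S1=66 S2=58 S3=48 S4=20 blocked=[1, 2, 3, 4]
Op 13: conn=-16 S1=66 S2=47 S3=48 S4=20 blocked=[1, 2, 3, 4]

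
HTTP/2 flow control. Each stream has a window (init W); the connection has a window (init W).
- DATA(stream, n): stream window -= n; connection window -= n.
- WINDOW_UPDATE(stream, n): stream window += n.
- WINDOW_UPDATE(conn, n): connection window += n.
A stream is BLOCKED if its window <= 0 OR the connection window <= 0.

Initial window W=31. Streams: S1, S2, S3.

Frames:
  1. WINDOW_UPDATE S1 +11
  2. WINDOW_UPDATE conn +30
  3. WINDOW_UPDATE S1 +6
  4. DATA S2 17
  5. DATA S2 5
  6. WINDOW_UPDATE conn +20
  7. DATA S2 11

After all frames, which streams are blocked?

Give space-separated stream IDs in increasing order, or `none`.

Answer: S2

Derivation:
Op 1: conn=31 S1=42 S2=31 S3=31 blocked=[]
Op 2: conn=61 S1=42 S2=31 S3=31 blocked=[]
Op 3: conn=61 S1=48 S2=31 S3=31 blocked=[]
Op 4: conn=44 S1=48 S2=14 S3=31 blocked=[]
Op 5: conn=39 S1=48 S2=9 S3=31 blocked=[]
Op 6: conn=59 S1=48 S2=9 S3=31 blocked=[]
Op 7: conn=48 S1=48 S2=-2 S3=31 blocked=[2]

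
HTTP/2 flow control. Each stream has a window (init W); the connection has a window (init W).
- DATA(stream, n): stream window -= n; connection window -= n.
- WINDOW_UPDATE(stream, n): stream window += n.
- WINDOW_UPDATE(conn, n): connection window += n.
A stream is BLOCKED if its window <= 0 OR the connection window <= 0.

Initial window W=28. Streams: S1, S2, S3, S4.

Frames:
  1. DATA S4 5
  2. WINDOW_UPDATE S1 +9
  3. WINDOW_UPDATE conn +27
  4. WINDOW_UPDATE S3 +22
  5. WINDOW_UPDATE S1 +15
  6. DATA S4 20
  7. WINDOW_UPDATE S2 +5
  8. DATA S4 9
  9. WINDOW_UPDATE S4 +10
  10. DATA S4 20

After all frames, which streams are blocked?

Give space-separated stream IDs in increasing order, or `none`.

Answer: S4

Derivation:
Op 1: conn=23 S1=28 S2=28 S3=28 S4=23 blocked=[]
Op 2: conn=23 S1=37 S2=28 S3=28 S4=23 blocked=[]
Op 3: conn=50 S1=37 S2=28 S3=28 S4=23 blocked=[]
Op 4: conn=50 S1=37 S2=28 S3=50 S4=23 blocked=[]
Op 5: conn=50 S1=52 S2=28 S3=50 S4=23 blocked=[]
Op 6: conn=30 S1=52 S2=28 S3=50 S4=3 blocked=[]
Op 7: conn=30 S1=52 S2=33 S3=50 S4=3 blocked=[]
Op 8: conn=21 S1=52 S2=33 S3=50 S4=-6 blocked=[4]
Op 9: conn=21 S1=52 S2=33 S3=50 S4=4 blocked=[]
Op 10: conn=1 S1=52 S2=33 S3=50 S4=-16 blocked=[4]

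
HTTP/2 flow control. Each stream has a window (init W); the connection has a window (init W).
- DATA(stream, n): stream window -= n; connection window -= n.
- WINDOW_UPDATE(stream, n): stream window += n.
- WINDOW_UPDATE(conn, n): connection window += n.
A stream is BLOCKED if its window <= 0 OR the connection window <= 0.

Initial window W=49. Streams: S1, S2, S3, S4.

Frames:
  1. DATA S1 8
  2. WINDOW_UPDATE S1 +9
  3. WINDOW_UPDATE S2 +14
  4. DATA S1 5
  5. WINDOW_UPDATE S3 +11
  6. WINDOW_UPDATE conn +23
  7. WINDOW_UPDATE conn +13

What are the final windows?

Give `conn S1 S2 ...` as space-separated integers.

Op 1: conn=41 S1=41 S2=49 S3=49 S4=49 blocked=[]
Op 2: conn=41 S1=50 S2=49 S3=49 S4=49 blocked=[]
Op 3: conn=41 S1=50 S2=63 S3=49 S4=49 blocked=[]
Op 4: conn=36 S1=45 S2=63 S3=49 S4=49 blocked=[]
Op 5: conn=36 S1=45 S2=63 S3=60 S4=49 blocked=[]
Op 6: conn=59 S1=45 S2=63 S3=60 S4=49 blocked=[]
Op 7: conn=72 S1=45 S2=63 S3=60 S4=49 blocked=[]

Answer: 72 45 63 60 49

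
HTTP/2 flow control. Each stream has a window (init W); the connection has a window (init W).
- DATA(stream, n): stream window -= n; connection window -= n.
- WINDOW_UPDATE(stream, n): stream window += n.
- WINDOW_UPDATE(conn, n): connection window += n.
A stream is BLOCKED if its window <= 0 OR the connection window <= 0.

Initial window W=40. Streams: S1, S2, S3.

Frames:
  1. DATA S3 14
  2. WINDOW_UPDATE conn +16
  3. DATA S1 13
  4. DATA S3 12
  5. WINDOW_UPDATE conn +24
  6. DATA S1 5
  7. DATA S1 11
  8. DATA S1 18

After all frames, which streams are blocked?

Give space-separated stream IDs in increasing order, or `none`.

Op 1: conn=26 S1=40 S2=40 S3=26 blocked=[]
Op 2: conn=42 S1=40 S2=40 S3=26 blocked=[]
Op 3: conn=29 S1=27 S2=40 S3=26 blocked=[]
Op 4: conn=17 S1=27 S2=40 S3=14 blocked=[]
Op 5: conn=41 S1=27 S2=40 S3=14 blocked=[]
Op 6: conn=36 S1=22 S2=40 S3=14 blocked=[]
Op 7: conn=25 S1=11 S2=40 S3=14 blocked=[]
Op 8: conn=7 S1=-7 S2=40 S3=14 blocked=[1]

Answer: S1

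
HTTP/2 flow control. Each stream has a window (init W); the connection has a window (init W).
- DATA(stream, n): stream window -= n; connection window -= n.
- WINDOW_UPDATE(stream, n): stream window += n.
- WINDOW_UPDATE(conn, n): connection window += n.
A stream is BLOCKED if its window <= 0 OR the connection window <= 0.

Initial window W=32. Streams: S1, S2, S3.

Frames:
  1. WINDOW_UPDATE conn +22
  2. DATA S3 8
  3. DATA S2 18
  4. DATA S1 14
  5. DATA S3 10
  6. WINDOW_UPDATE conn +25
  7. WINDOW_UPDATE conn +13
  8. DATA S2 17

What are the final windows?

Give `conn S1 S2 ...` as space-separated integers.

Op 1: conn=54 S1=32 S2=32 S3=32 blocked=[]
Op 2: conn=46 S1=32 S2=32 S3=24 blocked=[]
Op 3: conn=28 S1=32 S2=14 S3=24 blocked=[]
Op 4: conn=14 S1=18 S2=14 S3=24 blocked=[]
Op 5: conn=4 S1=18 S2=14 S3=14 blocked=[]
Op 6: conn=29 S1=18 S2=14 S3=14 blocked=[]
Op 7: conn=42 S1=18 S2=14 S3=14 blocked=[]
Op 8: conn=25 S1=18 S2=-3 S3=14 blocked=[2]

Answer: 25 18 -3 14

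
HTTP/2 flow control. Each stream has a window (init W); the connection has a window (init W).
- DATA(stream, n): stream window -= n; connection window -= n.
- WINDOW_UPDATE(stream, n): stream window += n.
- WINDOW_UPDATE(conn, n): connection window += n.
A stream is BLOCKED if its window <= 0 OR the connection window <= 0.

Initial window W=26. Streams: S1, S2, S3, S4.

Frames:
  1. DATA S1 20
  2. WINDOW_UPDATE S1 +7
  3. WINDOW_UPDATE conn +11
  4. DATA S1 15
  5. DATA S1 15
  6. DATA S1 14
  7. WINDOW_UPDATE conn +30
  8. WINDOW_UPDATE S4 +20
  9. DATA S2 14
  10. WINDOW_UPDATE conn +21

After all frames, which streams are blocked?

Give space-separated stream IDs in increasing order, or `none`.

Op 1: conn=6 S1=6 S2=26 S3=26 S4=26 blocked=[]
Op 2: conn=6 S1=13 S2=26 S3=26 S4=26 blocked=[]
Op 3: conn=17 S1=13 S2=26 S3=26 S4=26 blocked=[]
Op 4: conn=2 S1=-2 S2=26 S3=26 S4=26 blocked=[1]
Op 5: conn=-13 S1=-17 S2=26 S3=26 S4=26 blocked=[1, 2, 3, 4]
Op 6: conn=-27 S1=-31 S2=26 S3=26 S4=26 blocked=[1, 2, 3, 4]
Op 7: conn=3 S1=-31 S2=26 S3=26 S4=26 blocked=[1]
Op 8: conn=3 S1=-31 S2=26 S3=26 S4=46 blocked=[1]
Op 9: conn=-11 S1=-31 S2=12 S3=26 S4=46 blocked=[1, 2, 3, 4]
Op 10: conn=10 S1=-31 S2=12 S3=26 S4=46 blocked=[1]

Answer: S1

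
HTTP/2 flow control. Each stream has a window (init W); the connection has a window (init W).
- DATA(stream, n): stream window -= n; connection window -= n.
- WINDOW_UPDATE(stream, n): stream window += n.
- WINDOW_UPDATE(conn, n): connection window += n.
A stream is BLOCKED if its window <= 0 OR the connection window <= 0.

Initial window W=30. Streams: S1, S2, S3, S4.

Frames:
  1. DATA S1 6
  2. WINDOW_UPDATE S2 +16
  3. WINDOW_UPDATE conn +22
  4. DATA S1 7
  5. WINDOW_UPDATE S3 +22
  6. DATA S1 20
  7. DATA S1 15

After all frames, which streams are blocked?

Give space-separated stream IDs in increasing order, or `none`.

Op 1: conn=24 S1=24 S2=30 S3=30 S4=30 blocked=[]
Op 2: conn=24 S1=24 S2=46 S3=30 S4=30 blocked=[]
Op 3: conn=46 S1=24 S2=46 S3=30 S4=30 blocked=[]
Op 4: conn=39 S1=17 S2=46 S3=30 S4=30 blocked=[]
Op 5: conn=39 S1=17 S2=46 S3=52 S4=30 blocked=[]
Op 6: conn=19 S1=-3 S2=46 S3=52 S4=30 blocked=[1]
Op 7: conn=4 S1=-18 S2=46 S3=52 S4=30 blocked=[1]

Answer: S1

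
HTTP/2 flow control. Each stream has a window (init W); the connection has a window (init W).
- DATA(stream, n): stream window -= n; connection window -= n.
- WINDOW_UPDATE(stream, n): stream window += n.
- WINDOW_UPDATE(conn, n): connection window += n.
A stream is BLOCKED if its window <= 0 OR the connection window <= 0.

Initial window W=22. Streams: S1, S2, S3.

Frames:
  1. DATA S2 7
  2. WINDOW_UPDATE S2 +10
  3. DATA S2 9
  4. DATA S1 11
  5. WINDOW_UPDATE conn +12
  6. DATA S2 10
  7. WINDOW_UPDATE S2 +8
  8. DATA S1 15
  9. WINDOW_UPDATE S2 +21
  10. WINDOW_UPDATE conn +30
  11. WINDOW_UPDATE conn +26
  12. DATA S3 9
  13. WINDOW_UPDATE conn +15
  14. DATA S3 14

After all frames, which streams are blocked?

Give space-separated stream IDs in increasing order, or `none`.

Op 1: conn=15 S1=22 S2=15 S3=22 blocked=[]
Op 2: conn=15 S1=22 S2=25 S3=22 blocked=[]
Op 3: conn=6 S1=22 S2=16 S3=22 blocked=[]
Op 4: conn=-5 S1=11 S2=16 S3=22 blocked=[1, 2, 3]
Op 5: conn=7 S1=11 S2=16 S3=22 blocked=[]
Op 6: conn=-3 S1=11 S2=6 S3=22 blocked=[1, 2, 3]
Op 7: conn=-3 S1=11 S2=14 S3=22 blocked=[1, 2, 3]
Op 8: conn=-18 S1=-4 S2=14 S3=22 blocked=[1, 2, 3]
Op 9: conn=-18 S1=-4 S2=35 S3=22 blocked=[1, 2, 3]
Op 10: conn=12 S1=-4 S2=35 S3=22 blocked=[1]
Op 11: conn=38 S1=-4 S2=35 S3=22 blocked=[1]
Op 12: conn=29 S1=-4 S2=35 S3=13 blocked=[1]
Op 13: conn=44 S1=-4 S2=35 S3=13 blocked=[1]
Op 14: conn=30 S1=-4 S2=35 S3=-1 blocked=[1, 3]

Answer: S1 S3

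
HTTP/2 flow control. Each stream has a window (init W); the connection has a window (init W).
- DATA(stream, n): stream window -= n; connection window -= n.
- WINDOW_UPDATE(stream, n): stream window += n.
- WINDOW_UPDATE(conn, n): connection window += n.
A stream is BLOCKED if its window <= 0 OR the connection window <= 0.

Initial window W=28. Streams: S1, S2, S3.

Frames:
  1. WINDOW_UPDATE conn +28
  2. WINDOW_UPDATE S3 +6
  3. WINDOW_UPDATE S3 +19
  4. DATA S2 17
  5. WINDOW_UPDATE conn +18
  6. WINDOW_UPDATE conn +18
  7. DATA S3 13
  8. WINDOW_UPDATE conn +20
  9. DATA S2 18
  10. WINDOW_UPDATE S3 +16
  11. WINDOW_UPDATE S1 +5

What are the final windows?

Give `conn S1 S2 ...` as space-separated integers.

Answer: 64 33 -7 56

Derivation:
Op 1: conn=56 S1=28 S2=28 S3=28 blocked=[]
Op 2: conn=56 S1=28 S2=28 S3=34 blocked=[]
Op 3: conn=56 S1=28 S2=28 S3=53 blocked=[]
Op 4: conn=39 S1=28 S2=11 S3=53 blocked=[]
Op 5: conn=57 S1=28 S2=11 S3=53 blocked=[]
Op 6: conn=75 S1=28 S2=11 S3=53 blocked=[]
Op 7: conn=62 S1=28 S2=11 S3=40 blocked=[]
Op 8: conn=82 S1=28 S2=11 S3=40 blocked=[]
Op 9: conn=64 S1=28 S2=-7 S3=40 blocked=[2]
Op 10: conn=64 S1=28 S2=-7 S3=56 blocked=[2]
Op 11: conn=64 S1=33 S2=-7 S3=56 blocked=[2]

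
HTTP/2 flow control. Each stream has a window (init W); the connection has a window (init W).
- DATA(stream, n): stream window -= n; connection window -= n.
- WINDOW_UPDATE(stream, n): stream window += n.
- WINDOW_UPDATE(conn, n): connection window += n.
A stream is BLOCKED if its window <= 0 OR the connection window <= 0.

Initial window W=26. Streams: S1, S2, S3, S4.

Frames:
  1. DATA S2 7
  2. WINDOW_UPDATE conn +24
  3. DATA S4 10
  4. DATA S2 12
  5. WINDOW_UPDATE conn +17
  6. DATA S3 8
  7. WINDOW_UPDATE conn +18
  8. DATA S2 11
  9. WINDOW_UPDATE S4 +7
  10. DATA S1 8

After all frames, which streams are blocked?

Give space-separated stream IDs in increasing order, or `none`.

Op 1: conn=19 S1=26 S2=19 S3=26 S4=26 blocked=[]
Op 2: conn=43 S1=26 S2=19 S3=26 S4=26 blocked=[]
Op 3: conn=33 S1=26 S2=19 S3=26 S4=16 blocked=[]
Op 4: conn=21 S1=26 S2=7 S3=26 S4=16 blocked=[]
Op 5: conn=38 S1=26 S2=7 S3=26 S4=16 blocked=[]
Op 6: conn=30 S1=26 S2=7 S3=18 S4=16 blocked=[]
Op 7: conn=48 S1=26 S2=7 S3=18 S4=16 blocked=[]
Op 8: conn=37 S1=26 S2=-4 S3=18 S4=16 blocked=[2]
Op 9: conn=37 S1=26 S2=-4 S3=18 S4=23 blocked=[2]
Op 10: conn=29 S1=18 S2=-4 S3=18 S4=23 blocked=[2]

Answer: S2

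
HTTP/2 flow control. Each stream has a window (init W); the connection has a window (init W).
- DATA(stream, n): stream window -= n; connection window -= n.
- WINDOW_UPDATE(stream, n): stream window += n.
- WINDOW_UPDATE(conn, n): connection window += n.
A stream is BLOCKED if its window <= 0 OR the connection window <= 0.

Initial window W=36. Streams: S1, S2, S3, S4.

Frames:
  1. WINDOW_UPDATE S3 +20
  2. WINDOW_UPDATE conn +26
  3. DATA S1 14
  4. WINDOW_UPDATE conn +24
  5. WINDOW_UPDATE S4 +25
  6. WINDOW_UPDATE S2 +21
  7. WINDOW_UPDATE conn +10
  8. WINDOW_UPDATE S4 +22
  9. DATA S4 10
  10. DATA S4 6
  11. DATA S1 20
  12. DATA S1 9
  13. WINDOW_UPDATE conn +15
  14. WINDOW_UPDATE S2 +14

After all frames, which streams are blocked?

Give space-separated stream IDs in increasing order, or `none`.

Answer: S1

Derivation:
Op 1: conn=36 S1=36 S2=36 S3=56 S4=36 blocked=[]
Op 2: conn=62 S1=36 S2=36 S3=56 S4=36 blocked=[]
Op 3: conn=48 S1=22 S2=36 S3=56 S4=36 blocked=[]
Op 4: conn=72 S1=22 S2=36 S3=56 S4=36 blocked=[]
Op 5: conn=72 S1=22 S2=36 S3=56 S4=61 blocked=[]
Op 6: conn=72 S1=22 S2=57 S3=56 S4=61 blocked=[]
Op 7: conn=82 S1=22 S2=57 S3=56 S4=61 blocked=[]
Op 8: conn=82 S1=22 S2=57 S3=56 S4=83 blocked=[]
Op 9: conn=72 S1=22 S2=57 S3=56 S4=73 blocked=[]
Op 10: conn=66 S1=22 S2=57 S3=56 S4=67 blocked=[]
Op 11: conn=46 S1=2 S2=57 S3=56 S4=67 blocked=[]
Op 12: conn=37 S1=-7 S2=57 S3=56 S4=67 blocked=[1]
Op 13: conn=52 S1=-7 S2=57 S3=56 S4=67 blocked=[1]
Op 14: conn=52 S1=-7 S2=71 S3=56 S4=67 blocked=[1]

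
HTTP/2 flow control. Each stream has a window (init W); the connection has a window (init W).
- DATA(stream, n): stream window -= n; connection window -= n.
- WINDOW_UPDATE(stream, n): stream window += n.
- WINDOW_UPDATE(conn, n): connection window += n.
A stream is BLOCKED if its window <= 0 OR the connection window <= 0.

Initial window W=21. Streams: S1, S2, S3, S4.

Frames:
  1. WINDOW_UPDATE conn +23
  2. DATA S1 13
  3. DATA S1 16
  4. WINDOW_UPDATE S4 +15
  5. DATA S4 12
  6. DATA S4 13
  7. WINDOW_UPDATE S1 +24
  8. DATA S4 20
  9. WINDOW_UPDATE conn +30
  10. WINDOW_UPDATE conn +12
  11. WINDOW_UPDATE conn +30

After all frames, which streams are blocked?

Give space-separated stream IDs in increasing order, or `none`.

Answer: S4

Derivation:
Op 1: conn=44 S1=21 S2=21 S3=21 S4=21 blocked=[]
Op 2: conn=31 S1=8 S2=21 S3=21 S4=21 blocked=[]
Op 3: conn=15 S1=-8 S2=21 S3=21 S4=21 blocked=[1]
Op 4: conn=15 S1=-8 S2=21 S3=21 S4=36 blocked=[1]
Op 5: conn=3 S1=-8 S2=21 S3=21 S4=24 blocked=[1]
Op 6: conn=-10 S1=-8 S2=21 S3=21 S4=11 blocked=[1, 2, 3, 4]
Op 7: conn=-10 S1=16 S2=21 S3=21 S4=11 blocked=[1, 2, 3, 4]
Op 8: conn=-30 S1=16 S2=21 S3=21 S4=-9 blocked=[1, 2, 3, 4]
Op 9: conn=0 S1=16 S2=21 S3=21 S4=-9 blocked=[1, 2, 3, 4]
Op 10: conn=12 S1=16 S2=21 S3=21 S4=-9 blocked=[4]
Op 11: conn=42 S1=16 S2=21 S3=21 S4=-9 blocked=[4]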